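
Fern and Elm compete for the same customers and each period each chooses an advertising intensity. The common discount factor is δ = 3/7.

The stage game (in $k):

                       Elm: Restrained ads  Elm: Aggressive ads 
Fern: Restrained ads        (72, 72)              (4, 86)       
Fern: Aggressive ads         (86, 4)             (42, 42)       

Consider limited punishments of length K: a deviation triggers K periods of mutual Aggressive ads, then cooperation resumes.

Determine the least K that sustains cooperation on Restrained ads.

IC: δ(1−δ^K)/(1−δ) ≥ (86−72)/(72−42) = 7/15.
With δ = 3/7: need 1 − δ^K ≥ 7/15·(1−3/7)/(3/7), i.e. δ^K ≤ 0.3778.
Since (3/7)^1 = 0.4286 and (3/7)^2 = 0.1837, the smallest such K is 2.

2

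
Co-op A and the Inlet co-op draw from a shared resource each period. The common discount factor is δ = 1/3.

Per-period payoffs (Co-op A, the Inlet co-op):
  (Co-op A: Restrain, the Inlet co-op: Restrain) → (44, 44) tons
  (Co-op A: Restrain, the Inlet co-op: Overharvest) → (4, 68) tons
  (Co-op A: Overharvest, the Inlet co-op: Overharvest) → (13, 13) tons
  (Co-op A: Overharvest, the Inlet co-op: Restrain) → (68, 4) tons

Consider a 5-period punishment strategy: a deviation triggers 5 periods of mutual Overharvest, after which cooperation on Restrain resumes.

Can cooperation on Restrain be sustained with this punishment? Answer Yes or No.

A one-shot deviation gives 68 now, then 13 for 5 periods, then back to 44.
Gain from deviating: (68−44) today; loss: (44−13) in each of the next 5 periods.
No-deviation condition: (44−13)(δ+…+δ^5) ≥ 68−44, i.e. δ+…+δ^5 ≥ 24/31.
At δ = 1/3: δ+…+δ^5 = 0.4979 < 0.7742.
So cooperation is not sustainable.

No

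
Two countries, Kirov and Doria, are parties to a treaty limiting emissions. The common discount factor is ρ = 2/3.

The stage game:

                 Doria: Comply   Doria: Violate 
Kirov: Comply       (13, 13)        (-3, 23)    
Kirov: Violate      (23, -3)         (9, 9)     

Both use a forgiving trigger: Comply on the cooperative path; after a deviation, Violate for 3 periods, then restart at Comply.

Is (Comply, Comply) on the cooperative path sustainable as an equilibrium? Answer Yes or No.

No

Comparing payoff streams over the 4 periods until play realigns: cooperate → 13(1+ρ+…+ρ^3); deviate → 23 + 9(ρ+…+ρ^3).
Cooperation is sustained iff (13−9)(ρ+…+ρ^3) ≥ 23−13.
ρ+…+ρ^3 = 2/3·(1−(2/3)^3)/(1−2/3) = 1.4074, and (23−13)/(13−9) = 2.5000.
1.4074 < 2.5000, so cooperation is not sustainable.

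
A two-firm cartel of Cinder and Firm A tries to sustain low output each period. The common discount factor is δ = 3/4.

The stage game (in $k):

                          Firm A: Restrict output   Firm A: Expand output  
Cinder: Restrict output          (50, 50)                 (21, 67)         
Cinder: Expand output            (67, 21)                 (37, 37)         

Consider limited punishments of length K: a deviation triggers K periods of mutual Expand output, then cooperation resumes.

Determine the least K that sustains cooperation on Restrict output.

IC: δ(1−δ^K)/(1−δ) ≥ (67−50)/(50−37) = 17/13.
With δ = 3/4: need 1 − δ^K ≥ 17/13·(1−3/4)/(3/4), i.e. δ^K ≤ 0.5641.
Since (3/4)^1 = 0.7500 and (3/4)^2 = 0.5625, the smallest such K is 2.

2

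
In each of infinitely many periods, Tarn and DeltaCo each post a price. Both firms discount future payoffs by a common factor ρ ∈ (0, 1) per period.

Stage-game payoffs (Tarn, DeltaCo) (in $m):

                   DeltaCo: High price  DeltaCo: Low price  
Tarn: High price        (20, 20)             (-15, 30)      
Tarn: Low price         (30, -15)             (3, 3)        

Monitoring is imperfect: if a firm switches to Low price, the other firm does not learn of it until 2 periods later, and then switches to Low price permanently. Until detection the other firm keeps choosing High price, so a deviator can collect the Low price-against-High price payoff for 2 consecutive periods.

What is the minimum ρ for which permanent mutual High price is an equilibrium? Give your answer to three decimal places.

0.609

Deviating for the 2 undetected periods gains 30−20 = 10 per period over cooperation, then loses 20−3 = 17 per period forever once punishment starts.
Gain: 10(1 + ρ + … + ρ^1); loss: 17·ρ^2/(1−ρ).
No profitable deviation ⇔ 10(1−ρ^2) ≤ 17·ρ^2, i.e. ρ^2 ≥ 10/(10+17) = 10/27.
Hence ρ ≥ (10/27)^(1/2) ≈ 0.609.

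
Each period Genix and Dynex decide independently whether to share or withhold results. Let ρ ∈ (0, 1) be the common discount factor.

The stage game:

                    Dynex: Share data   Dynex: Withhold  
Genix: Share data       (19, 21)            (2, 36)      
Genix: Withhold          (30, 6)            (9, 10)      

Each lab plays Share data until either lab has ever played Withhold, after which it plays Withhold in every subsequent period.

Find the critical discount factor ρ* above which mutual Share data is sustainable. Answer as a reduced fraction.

15/26

Genix's threshold: (30−19)/(30−9) = 11/21.
Dynex's threshold: (36−21)/(36−10) = 15/26.
11/21 < 15/26, so Dynex binds and ρ* = 15/26.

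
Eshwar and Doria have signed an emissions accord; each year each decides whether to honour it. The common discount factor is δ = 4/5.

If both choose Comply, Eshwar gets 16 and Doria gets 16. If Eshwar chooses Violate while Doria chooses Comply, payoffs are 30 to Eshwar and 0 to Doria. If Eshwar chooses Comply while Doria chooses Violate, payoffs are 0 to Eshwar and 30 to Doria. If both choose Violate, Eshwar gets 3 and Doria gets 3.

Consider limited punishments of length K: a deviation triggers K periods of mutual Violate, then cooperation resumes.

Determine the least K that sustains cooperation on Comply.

2

Need Σ_{k=1}^{K} δ^k ≥ (30−16)/(16−3) = 1.0769 at δ = 4/5.
At K = 1 the sum is 0.8000 < 1.0769; at K = 2 it is 1.4400 ≥ 1.0769.
So the minimum punishment length is K = 2.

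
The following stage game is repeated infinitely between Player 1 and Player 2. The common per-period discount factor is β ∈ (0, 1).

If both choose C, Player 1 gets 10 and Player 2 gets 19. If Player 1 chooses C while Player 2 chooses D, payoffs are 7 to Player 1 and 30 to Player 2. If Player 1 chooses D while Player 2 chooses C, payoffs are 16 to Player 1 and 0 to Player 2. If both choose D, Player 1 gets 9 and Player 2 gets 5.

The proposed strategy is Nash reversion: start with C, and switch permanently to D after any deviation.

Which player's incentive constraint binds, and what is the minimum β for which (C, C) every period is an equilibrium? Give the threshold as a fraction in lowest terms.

Player 1; β ≥ 6/7

Player 1's threshold: (16−10)/(16−9) = 6/7.
Player 2's threshold: (30−19)/(30−5) = 11/25.
6/7 > 11/25, so Player 1 binds and β* = 6/7.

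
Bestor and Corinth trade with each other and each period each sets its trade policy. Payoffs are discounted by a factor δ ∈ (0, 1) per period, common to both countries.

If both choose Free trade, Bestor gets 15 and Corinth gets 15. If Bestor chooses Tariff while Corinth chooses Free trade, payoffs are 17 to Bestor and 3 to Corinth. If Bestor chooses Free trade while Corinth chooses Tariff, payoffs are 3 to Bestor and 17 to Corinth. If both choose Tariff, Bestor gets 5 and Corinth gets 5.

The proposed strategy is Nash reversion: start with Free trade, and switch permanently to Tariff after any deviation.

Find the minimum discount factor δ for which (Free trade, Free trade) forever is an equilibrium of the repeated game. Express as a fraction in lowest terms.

Cooperation forever yields 15 each period: 15/(1−δ).
Deviating yields 17 once, then 5 forever: 17 + 5δ/(1−δ).
No profitable deviation requires 15/(1−δ) ≥ 17 + 5δ/(1−δ).
Multiplying by (1−δ): 15 ≥ 17(1−δ) + 5δ = 17 − 12δ.
So 12δ ≥ 2, i.e. δ ≥ 2/12 = 1/6.

1/6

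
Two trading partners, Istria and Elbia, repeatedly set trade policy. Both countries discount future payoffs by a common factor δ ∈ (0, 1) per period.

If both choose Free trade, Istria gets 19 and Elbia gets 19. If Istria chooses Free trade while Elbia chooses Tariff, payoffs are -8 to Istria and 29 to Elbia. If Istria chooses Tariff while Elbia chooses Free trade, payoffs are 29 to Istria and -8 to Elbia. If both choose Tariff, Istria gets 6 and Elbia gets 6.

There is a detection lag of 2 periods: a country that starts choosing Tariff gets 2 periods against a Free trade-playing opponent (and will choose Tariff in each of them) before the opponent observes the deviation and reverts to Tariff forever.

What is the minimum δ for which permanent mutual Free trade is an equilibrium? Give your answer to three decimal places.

Deviating for the 2 undetected periods gains 29−19 = 10 per period over cooperation, then loses 19−6 = 13 per period forever once punishment starts.
Gain: 10(1 + δ + … + δ^1); loss: 13·δ^2/(1−δ).
No profitable deviation ⇔ 10(1−δ^2) ≤ 13·δ^2, i.e. δ^2 ≥ 10/(10+13) = 10/23.
Hence δ ≥ (10/23)^(1/2) ≈ 0.659.

0.659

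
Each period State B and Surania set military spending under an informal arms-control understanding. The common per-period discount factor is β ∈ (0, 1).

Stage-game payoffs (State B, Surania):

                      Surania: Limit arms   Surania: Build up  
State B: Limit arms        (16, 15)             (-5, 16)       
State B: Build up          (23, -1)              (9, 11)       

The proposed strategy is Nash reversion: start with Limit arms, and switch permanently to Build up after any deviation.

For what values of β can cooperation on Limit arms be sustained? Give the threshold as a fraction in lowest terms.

State B's threshold: (23−16)/(23−9) = 1/2.
Surania's threshold: (16−15)/(16−11) = 1/5.
1/2 > 1/5, so State B binds and β* = 1/2.

1/2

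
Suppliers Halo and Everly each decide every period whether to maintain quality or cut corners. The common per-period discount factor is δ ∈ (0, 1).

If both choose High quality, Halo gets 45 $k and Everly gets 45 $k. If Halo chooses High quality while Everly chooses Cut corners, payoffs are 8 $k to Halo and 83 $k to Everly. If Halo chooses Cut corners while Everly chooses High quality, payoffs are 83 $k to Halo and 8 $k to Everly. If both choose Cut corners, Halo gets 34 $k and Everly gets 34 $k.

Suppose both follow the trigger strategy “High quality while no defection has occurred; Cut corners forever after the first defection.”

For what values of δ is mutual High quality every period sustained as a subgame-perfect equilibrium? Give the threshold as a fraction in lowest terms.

38/49

Under grim trigger the critical discount factor is (T−C)/(T−P) with T = 83, C = 45, P = 34.
δ* = (83−45)/(83−34) = 38/49.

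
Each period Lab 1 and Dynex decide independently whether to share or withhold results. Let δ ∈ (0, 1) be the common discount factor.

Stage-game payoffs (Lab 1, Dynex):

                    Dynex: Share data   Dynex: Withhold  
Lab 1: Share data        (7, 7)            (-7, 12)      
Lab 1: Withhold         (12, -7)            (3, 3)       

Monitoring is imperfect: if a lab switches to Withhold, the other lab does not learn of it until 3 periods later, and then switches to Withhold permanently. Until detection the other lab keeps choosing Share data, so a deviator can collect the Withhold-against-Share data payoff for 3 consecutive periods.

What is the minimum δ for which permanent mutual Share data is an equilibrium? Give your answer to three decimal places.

0.822

A deviator earns 12 for 3 periods, then 3 forever; cooperating earns 7 forever. Multiplying the IC by (1−δ):
7 ≥ 12(1−δ^3) + 3δ^3, so 9·δ^3 ≥ 5 and δ^3 ≥ 5/9.
δ ≥ (5/9)^(1/3) ≈ 0.822.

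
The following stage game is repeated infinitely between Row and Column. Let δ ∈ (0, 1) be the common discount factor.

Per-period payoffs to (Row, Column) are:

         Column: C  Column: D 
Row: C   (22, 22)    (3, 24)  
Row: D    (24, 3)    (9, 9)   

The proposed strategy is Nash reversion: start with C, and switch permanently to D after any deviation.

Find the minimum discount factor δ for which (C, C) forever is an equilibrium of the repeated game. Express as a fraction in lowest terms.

22/(1−δ) ≥ 24 + 9δ/(1−δ)
22 ≥ 24 − 15δ
δ ≥ 2/15.

2/15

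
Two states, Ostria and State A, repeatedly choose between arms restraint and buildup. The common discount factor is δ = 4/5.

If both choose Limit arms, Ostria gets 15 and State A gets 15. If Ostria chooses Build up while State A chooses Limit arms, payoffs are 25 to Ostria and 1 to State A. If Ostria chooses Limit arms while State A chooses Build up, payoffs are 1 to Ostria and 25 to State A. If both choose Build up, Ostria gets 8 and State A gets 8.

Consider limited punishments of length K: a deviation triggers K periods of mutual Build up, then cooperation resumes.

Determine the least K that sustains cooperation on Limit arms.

2

IC: δ(1−δ^K)/(1−δ) ≥ (25−15)/(15−8) = 10/7.
With δ = 4/5: need 1 − δ^K ≥ 10/7·(1−4/5)/(4/5), i.e. δ^K ≤ 0.6429.
Since (4/5)^1 = 0.8000 and (4/5)^2 = 0.6400, the smallest such K is 2.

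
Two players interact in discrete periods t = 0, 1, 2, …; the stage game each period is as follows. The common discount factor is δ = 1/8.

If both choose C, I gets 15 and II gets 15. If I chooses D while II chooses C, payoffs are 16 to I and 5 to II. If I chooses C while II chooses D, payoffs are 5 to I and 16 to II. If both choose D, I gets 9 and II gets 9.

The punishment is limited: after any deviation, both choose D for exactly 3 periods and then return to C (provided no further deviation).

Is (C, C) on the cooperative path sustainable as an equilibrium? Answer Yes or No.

No

IC: δ+…+δ^3 ≥ (16−15)/(15−9) = 1/6.
At δ = 1/8: partial sum = 0.1426 < 0.1667. Cooperation not sustainable.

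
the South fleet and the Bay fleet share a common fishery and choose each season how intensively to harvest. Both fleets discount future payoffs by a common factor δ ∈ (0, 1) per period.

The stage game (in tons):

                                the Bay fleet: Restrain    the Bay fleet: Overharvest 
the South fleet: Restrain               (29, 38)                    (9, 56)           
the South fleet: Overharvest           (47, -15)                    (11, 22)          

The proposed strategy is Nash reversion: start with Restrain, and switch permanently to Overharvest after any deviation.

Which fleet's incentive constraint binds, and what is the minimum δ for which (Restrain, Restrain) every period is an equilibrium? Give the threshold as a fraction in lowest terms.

the Bay fleet; δ ≥ 9/17

the South fleet's threshold: (47−29)/(47−11) = 1/2.
the Bay fleet's threshold: (56−38)/(56−22) = 9/17.
1/2 < 9/17, so the Bay fleet binds and δ* = 9/17.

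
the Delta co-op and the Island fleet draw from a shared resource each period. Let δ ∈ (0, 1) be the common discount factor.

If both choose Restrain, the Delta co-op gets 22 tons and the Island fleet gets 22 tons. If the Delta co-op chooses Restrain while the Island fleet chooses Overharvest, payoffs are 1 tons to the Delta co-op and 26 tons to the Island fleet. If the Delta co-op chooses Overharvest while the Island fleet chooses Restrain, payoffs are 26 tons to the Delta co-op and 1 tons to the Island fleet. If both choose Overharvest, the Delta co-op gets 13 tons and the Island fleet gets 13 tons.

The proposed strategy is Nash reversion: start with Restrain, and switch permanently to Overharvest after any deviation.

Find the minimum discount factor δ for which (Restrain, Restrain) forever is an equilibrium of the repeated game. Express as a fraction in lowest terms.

Under grim trigger the critical discount factor is (T−C)/(T−P) with T = 26, C = 22, P = 13.
δ* = (26−22)/(26−13) = 4/13.

4/13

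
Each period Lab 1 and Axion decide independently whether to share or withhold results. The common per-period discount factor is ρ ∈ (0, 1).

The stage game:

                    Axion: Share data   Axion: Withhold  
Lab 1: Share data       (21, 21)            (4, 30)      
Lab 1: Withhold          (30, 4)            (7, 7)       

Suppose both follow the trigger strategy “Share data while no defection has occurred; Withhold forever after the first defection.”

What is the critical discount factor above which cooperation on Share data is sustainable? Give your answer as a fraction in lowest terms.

21/(1−ρ) ≥ 30 + 7ρ/(1−ρ)
21 ≥ 30 − 23ρ
ρ ≥ 9/23.

9/23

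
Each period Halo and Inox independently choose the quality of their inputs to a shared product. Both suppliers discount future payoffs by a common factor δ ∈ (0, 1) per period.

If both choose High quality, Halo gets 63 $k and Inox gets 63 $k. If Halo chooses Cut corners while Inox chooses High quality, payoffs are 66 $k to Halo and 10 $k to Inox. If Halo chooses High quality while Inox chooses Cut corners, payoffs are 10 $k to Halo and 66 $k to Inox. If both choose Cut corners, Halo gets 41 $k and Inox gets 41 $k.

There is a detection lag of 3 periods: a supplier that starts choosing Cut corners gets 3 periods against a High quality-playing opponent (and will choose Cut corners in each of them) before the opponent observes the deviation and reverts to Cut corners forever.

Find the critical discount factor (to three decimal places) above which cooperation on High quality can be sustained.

A deviator earns 66 for 3 periods, then 41 forever; cooperating earns 63 forever. Multiplying the IC by (1−δ):
63 ≥ 66(1−δ^3) + 41δ^3, so 25·δ^3 ≥ 3 and δ^3 ≥ 3/25.
δ ≥ (3/25)^(1/3) ≈ 0.493.

0.493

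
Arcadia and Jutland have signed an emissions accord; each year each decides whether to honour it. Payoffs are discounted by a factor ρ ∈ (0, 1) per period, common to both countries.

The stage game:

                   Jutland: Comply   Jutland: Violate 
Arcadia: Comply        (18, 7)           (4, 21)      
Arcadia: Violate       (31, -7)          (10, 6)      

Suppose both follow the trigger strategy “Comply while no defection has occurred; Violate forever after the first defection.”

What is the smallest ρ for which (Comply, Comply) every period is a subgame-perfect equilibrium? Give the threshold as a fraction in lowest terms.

14/15

Arcadia: cooperation gives 18 each period; deviation gives 31 once then 10 forever.
  18/(1−ρ) ≥ 31 + 10ρ/(1−ρ) ⇒ ρ ≥ 13/21.
Jutland: cooperation gives 7 each period; deviation gives 21 once then 6 forever.
  ρ ≥ 14/15.
Both must hold, so the binding constraint is Jutland's: ρ ≥ 14/15.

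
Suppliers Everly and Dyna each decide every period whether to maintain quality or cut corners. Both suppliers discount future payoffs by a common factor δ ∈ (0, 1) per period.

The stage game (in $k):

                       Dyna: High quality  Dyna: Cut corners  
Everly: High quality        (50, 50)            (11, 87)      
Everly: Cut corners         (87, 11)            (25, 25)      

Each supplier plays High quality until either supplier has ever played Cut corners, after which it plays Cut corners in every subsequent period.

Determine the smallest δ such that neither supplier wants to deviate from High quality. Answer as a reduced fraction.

37/62

Under grim trigger the critical discount factor is (T−C)/(T−P) with T = 87, C = 50, P = 25.
δ* = (87−50)/(87−25) = 37/62.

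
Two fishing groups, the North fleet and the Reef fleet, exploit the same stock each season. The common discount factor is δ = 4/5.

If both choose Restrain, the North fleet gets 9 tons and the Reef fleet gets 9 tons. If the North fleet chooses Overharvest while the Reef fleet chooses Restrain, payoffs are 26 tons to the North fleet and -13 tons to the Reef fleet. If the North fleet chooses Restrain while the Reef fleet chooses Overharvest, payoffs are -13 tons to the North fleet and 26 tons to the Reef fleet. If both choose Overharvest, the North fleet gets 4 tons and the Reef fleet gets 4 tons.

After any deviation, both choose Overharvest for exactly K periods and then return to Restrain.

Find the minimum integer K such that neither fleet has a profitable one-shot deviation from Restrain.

9

Need Σ_{k=1}^{K} δ^k ≥ (26−9)/(9−4) = 3.4000 at δ = 4/5.
At K = 8 the sum is 3.3289 < 3.4000; at K = 9 it is 3.4631 ≥ 3.4000.
So the minimum punishment length is K = 9.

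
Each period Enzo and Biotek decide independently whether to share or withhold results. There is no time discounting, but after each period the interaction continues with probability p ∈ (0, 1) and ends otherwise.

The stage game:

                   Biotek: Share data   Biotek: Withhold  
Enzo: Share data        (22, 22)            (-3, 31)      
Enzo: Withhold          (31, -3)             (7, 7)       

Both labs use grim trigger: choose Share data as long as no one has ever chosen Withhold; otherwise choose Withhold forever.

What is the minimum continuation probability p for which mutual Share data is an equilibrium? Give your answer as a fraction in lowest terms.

With no time discounting, the continuation probability p plays the role of the discount factor.
Grim-trigger IC: 22/(1−p) ≥ 31 + 7p/(1−p) ⇒ p ≥ (31−22)/(31−7) = 3/8.

3/8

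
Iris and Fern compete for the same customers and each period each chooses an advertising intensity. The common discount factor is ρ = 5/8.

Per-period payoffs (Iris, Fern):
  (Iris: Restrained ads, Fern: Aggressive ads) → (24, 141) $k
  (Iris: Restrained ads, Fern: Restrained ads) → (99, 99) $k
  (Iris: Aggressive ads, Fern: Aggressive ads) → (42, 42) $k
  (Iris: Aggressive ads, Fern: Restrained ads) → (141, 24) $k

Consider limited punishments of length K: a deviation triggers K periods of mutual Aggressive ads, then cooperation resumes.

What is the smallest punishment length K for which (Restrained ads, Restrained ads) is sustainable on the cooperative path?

Need Σ_{k=1}^{K} ρ^k ≥ (141−99)/(99−42) = 0.7368 at ρ = 5/8.
At K = 1 the sum is 0.6250 < 0.7368; at K = 2 it is 1.0156 ≥ 0.7368.
So the minimum punishment length is K = 2.

2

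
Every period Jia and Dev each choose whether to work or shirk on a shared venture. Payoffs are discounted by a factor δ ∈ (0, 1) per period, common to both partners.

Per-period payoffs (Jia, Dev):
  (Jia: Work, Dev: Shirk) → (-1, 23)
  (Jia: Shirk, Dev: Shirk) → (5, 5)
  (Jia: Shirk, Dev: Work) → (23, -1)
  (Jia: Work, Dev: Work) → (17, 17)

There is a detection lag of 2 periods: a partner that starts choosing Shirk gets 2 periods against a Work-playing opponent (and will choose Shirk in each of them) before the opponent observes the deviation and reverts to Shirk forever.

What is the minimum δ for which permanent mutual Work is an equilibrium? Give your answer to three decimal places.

Deviating for the 2 undetected periods gains 23−17 = 6 per period over cooperation, then loses 17−5 = 12 per period forever once punishment starts.
Gain: 6(1 + δ + … + δ^1); loss: 12·δ^2/(1−δ).
No profitable deviation ⇔ 6(1−δ^2) ≤ 12·δ^2, i.e. δ^2 ≥ 6/(6+12) = 1/3.
Hence δ ≥ (1/3)^(1/2) ≈ 0.577.

0.577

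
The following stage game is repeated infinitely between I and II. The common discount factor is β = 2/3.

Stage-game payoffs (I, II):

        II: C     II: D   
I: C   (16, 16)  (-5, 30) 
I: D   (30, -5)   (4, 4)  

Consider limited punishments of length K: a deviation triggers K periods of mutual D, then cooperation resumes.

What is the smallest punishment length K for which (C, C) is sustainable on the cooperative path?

Need Σ_{k=1}^{K} β^k ≥ (30−16)/(16−4) = 1.1667 at β = 2/3.
At K = 2 the sum is 1.1111 < 1.1667; at K = 3 it is 1.4074 ≥ 1.1667.
So the minimum punishment length is K = 3.

3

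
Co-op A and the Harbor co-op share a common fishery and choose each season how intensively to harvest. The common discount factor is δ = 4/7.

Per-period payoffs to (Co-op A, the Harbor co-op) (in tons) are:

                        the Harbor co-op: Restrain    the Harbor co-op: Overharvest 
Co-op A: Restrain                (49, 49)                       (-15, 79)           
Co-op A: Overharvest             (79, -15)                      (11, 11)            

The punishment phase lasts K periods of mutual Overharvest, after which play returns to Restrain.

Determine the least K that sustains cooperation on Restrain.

IC: δ(1−δ^K)/(1−δ) ≥ (79−49)/(49−11) = 15/19.
With δ = 4/7: need 1 − δ^K ≥ 15/19·(1−4/7)/(4/7), i.e. δ^K ≤ 0.4079.
Since (4/7)^1 = 0.5714 and (4/7)^2 = 0.3265, the smallest such K is 2.

2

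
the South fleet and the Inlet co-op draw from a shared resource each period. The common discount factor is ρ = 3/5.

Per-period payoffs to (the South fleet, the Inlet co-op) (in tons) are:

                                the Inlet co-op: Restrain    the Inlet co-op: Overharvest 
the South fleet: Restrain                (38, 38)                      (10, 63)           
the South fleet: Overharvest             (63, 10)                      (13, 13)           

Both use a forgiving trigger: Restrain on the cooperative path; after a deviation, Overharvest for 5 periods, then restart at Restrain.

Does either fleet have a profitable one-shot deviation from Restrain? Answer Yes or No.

No

IC: ρ+…+ρ^5 ≥ (63−38)/(38−13) = 1.
At ρ = 3/5: partial sum = 1.3834 ≥ 1.0000. Cooperation sustainable.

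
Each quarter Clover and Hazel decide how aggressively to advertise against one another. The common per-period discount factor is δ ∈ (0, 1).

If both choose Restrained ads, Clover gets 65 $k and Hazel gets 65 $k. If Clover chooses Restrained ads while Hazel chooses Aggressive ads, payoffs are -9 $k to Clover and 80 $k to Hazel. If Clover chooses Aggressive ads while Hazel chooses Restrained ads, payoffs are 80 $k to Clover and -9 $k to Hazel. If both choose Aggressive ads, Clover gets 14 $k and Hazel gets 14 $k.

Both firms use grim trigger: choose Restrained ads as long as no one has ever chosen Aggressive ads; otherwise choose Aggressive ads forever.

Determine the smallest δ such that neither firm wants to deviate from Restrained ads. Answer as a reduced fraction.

One-period gain from deviating is 80 − 65 = 15. The loss is 65 − 14 = 51 in every subsequent period, with present value 51·δ/(1−δ).
Deviation is unprofitable when 51·δ/(1−δ) ≥ 15, i.e. δ/(1−δ) ≥ 5/17.
Equivalently δ ≥ 15/(15+51) = 5/22.

5/22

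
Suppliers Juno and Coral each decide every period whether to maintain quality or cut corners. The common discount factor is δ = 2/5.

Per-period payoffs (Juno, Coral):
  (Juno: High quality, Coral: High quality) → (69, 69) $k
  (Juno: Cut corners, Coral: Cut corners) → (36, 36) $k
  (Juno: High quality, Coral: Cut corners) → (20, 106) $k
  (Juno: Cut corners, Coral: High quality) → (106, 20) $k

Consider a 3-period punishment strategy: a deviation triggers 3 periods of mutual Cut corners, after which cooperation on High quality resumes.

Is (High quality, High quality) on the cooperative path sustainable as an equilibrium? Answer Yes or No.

A one-shot deviation gives 106 now, then 36 for 3 periods, then back to 69.
Gain from deviating: (106−69) today; loss: (69−36) in each of the next 3 periods.
No-deviation condition: (69−36)(δ+…+δ^3) ≥ 106−69, i.e. δ+…+δ^3 ≥ 37/33.
At δ = 2/5: δ+…+δ^3 = 0.6240 < 1.1212.
So cooperation is not sustainable.

No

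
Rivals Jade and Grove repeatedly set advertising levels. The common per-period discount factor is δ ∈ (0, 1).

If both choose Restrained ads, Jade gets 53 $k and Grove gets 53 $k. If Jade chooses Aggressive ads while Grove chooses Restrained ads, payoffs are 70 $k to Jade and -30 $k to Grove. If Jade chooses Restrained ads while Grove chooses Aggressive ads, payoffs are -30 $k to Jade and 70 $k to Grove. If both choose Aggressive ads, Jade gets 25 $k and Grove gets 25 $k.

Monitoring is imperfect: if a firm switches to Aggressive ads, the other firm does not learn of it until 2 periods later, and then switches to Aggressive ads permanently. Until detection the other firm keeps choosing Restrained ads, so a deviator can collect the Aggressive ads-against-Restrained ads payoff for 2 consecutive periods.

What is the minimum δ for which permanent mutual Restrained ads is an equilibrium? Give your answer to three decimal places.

0.615

Deviating for the 2 undetected periods gains 70−53 = 17 per period over cooperation, then loses 53−25 = 28 per period forever once punishment starts.
Gain: 17(1 + δ + … + δ^1); loss: 28·δ^2/(1−δ).
No profitable deviation ⇔ 17(1−δ^2) ≤ 28·δ^2, i.e. δ^2 ≥ 17/(17+28) = 17/45.
Hence δ ≥ (17/45)^(1/2) ≈ 0.615.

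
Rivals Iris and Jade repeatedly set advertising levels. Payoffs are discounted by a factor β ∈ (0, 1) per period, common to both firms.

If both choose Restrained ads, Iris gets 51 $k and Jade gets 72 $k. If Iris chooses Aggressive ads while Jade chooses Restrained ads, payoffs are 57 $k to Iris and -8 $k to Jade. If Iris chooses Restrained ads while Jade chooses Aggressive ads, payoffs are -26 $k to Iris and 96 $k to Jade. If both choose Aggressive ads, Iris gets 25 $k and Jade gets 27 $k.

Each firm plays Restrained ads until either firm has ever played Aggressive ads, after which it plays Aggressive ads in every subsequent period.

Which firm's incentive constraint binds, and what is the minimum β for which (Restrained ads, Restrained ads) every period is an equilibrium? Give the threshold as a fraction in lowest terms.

Jade; β ≥ 8/23

For Iris: deviation gain 57−51 = 6, per-period punishment loss 51−25 = 26. IC gives β ≥ 6/32 = 3/16.
For Jade: gain 24, loss 45 per period, so β ≥ 24/69 = 8/23.
The tighter constraint is Jade's, so cooperation needs β ≥ 8/23.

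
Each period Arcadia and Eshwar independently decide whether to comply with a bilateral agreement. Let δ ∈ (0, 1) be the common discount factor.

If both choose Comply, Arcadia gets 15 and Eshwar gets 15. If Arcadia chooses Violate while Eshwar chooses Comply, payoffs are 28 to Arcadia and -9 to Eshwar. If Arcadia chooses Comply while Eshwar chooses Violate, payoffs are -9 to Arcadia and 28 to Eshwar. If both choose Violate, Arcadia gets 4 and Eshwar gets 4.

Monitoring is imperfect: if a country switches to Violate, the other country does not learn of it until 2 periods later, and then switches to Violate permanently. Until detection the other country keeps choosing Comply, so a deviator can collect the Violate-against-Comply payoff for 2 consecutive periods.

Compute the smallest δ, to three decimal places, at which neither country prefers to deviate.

0.736

The best deviation is to choose Violate for all 2 undetected periods, earning 28 each, then 4 forever once detected.
Deviation value: 28(1−δ^2)/(1−δ) + 4δ^2/(1−δ); cooperation value: 15/(1−δ).
IC: 15 ≥ 28(1−δ^2) + 4δ^2 = 28 − 24δ^2.
So δ^2 ≥ 13/24, giving δ ≥ (13/24)^(1/2) ≈ 0.736.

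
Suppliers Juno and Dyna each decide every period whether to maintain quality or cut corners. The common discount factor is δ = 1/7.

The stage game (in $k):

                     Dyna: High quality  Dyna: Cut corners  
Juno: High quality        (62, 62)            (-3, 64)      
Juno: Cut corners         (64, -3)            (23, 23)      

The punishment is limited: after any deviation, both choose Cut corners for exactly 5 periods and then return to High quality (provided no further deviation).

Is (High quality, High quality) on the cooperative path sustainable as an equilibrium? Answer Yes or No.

IC: δ+…+δ^5 ≥ (64−62)/(62−23) = 2/39.
At δ = 1/7: partial sum = 0.1667 ≥ 0.0513. Cooperation sustainable.

Yes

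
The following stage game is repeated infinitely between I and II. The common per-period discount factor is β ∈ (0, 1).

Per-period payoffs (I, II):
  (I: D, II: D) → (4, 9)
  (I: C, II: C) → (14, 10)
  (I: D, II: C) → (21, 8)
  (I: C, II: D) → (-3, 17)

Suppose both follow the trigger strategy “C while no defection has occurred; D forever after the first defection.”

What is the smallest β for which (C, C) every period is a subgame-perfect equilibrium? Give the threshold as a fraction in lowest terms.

7/8

I: cooperation gives 14 each period; deviation gives 21 once then 4 forever.
  14/(1−β) ≥ 21 + 4β/(1−β) ⇒ β ≥ 7/17.
II: cooperation gives 10 each period; deviation gives 17 once then 9 forever.
  β ≥ 7/8.
Both must hold, so the binding constraint is II's: β ≥ 7/8.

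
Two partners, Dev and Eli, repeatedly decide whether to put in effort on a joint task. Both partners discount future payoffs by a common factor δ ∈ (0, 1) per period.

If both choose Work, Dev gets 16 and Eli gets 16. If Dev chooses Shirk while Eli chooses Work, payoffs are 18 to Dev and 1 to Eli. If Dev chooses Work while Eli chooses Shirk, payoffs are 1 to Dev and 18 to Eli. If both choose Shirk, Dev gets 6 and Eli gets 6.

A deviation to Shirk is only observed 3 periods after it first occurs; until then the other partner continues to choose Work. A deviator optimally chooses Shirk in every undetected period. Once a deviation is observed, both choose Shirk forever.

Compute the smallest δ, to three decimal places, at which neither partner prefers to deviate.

0.550

Deviating for the 3 undetected periods gains 18−16 = 2 per period over cooperation, then loses 16−6 = 10 per period forever once punishment starts.
Gain: 2(1 + δ + … + δ^2); loss: 10·δ^3/(1−δ).
No profitable deviation ⇔ 2(1−δ^3) ≤ 10·δ^3, i.e. δ^3 ≥ 2/(2+10) = 1/6.
Hence δ ≥ (1/6)^(1/3) ≈ 0.550.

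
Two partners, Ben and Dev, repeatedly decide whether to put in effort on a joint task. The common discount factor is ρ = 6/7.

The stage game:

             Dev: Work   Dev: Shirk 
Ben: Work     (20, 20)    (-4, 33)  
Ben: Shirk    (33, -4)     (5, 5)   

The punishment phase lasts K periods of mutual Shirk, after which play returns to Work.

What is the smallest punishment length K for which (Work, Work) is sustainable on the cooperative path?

2

IC: ρ(1−ρ^K)/(1−ρ) ≥ (33−20)/(20−5) = 13/15.
With ρ = 6/7: need 1 − ρ^K ≥ 13/15·(1−6/7)/(6/7), i.e. ρ^K ≤ 0.8556.
Since (6/7)^1 = 0.8571 and (6/7)^2 = 0.7347, the smallest such K is 2.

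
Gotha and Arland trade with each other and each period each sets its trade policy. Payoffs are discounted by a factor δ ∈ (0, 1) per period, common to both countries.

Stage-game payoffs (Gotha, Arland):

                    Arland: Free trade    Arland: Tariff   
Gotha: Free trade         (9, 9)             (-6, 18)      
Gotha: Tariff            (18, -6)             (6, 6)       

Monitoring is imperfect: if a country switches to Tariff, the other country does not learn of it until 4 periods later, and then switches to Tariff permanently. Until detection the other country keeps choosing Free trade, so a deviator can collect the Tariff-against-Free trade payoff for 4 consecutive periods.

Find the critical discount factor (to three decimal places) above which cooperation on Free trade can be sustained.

The best deviation is to choose Tariff for all 4 undetected periods, earning 18 each, then 6 forever once detected.
Deviation value: 18(1−δ^4)/(1−δ) + 6δ^4/(1−δ); cooperation value: 9/(1−δ).
IC: 9 ≥ 18(1−δ^4) + 6δ^4 = 18 − 12δ^4.
So δ^4 ≥ 9/12 = 3/4, giving δ ≥ (3/4)^(1/4) ≈ 0.931.

0.931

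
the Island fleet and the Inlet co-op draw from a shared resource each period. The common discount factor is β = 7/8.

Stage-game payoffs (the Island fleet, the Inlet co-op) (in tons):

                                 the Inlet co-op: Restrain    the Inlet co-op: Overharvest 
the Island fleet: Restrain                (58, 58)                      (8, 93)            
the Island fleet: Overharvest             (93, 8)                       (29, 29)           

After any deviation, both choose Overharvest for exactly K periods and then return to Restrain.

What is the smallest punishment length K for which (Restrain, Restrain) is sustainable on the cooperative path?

2

Need Σ_{k=1}^{K} β^k ≥ (93−58)/(58−29) = 1.2069 at β = 7/8.
At K = 1 the sum is 0.8750 < 1.2069; at K = 2 it is 1.6406 ≥ 1.2069.
So the minimum punishment length is K = 2.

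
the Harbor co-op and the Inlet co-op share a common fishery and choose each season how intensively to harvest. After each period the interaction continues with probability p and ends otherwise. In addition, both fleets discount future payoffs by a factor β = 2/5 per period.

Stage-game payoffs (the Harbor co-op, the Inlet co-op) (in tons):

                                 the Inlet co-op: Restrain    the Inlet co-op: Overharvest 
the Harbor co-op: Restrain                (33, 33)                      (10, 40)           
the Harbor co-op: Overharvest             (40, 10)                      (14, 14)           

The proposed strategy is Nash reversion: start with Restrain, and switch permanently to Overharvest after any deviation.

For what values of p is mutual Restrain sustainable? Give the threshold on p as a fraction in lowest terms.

Expected continuation weight on next period's payoff is β·p = 2/5·p, which plays the role of the discount factor.
Cooperation requires 2/5·p ≥ (40−33)/(40−14) = 7/26, hence p ≥ 35/52.

35/52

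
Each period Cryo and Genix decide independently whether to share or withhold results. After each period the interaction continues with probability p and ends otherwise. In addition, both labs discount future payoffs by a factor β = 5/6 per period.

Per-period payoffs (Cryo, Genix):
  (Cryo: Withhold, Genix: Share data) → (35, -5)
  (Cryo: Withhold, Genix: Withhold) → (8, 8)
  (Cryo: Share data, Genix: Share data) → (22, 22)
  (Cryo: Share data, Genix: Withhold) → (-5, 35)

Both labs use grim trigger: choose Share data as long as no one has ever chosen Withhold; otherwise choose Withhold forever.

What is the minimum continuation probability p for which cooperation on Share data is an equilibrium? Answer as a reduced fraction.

Expected continuation weight on next period's payoff is β·p = 5/6·p, which plays the role of the discount factor.
Cooperation requires 5/6·p ≥ (35−22)/(35−8) = 13/27, hence p ≥ 26/45.

26/45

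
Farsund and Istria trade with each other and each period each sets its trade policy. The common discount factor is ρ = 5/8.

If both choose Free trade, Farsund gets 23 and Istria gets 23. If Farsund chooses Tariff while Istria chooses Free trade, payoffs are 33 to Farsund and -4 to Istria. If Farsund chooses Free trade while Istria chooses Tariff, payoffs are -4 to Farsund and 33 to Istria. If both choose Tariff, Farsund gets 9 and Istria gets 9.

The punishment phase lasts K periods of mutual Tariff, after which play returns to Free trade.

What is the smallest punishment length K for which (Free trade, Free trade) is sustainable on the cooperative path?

Need Σ_{k=1}^{K} ρ^k ≥ (33−23)/(23−9) = 0.7143 at ρ = 5/8.
At K = 1 the sum is 0.6250 < 0.7143; at K = 2 it is 1.0156 ≥ 0.7143.
So the minimum punishment length is K = 2.

2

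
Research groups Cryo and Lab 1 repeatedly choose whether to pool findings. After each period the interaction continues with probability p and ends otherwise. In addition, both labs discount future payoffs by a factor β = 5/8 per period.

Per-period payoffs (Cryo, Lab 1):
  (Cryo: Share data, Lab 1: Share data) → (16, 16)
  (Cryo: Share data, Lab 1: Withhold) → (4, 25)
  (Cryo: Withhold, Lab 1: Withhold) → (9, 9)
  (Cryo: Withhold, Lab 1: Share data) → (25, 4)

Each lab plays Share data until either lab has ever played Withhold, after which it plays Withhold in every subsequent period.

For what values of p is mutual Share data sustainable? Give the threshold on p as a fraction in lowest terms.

9/10

Expected continuation weight on next period's payoff is β·p = 5/8·p, which plays the role of the discount factor.
Cooperation requires 5/8·p ≥ (25−16)/(25−9) = 9/16, hence p ≥ 9/10.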